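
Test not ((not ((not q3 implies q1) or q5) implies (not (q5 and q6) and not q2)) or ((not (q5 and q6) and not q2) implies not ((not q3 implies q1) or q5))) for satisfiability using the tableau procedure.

Unsatisfiable

Initial set: {not ((not ((not q3 implies q1) or q5) implies (not (q5 and q6) and not q2)) or ((not (q5 and q6) and not q2) implies not ((not q3 implies q1) or q5)))}.
not ((not ((not q3 implies q1) or q5) implies (not (q5 and q6) and not q2)) or ((not (q5 and q6) and not q2) implies not ((not q3 implies q1) or q5))): α-rule — add not (not ((not q3 implies q1) or q5) implies (not (q5 and q6) and not q2)), not ((not (q5 and q6) and not q2) implies not ((not q3 implies q1) or q5)).
not (not ((not q3 implies q1) or q5) implies (not (q5 and q6) and not q2)): α-rule — add not ((not q3 implies q1) or q5), not (not (q5 and q6) and not q2).
not ((not (q5 and q6) and not q2) implies not ((not q3 implies q1) or q5)): α-rule — add (not (q5 and q6) and not q2), not not ((not q3 implies q1) or q5).
not ((not q3 implies q1) or q5): α-rule — add not (not q3 implies q1), not q5.
(not (q5 and q6) and not q2): α-rule — add not (q5 and q6), not q2.
not (not q3 implies q1): α-rule — add not q3, not q1.
not (not (q5 and q6) and not q2): β-rule — branch into not not (q5 and q6)  //  not not q2.
  branch 1 (add not not (q5 and q6)):
    not not (q5 and q6): α-rule — add q5, q6.
    × closes — contains both q5 and not q5.
  branch 2 (add not not q2):
    × closes — contains both q2 and not q2.
All 2 branches close.
Every branch closed; the formula is unsatisfiable.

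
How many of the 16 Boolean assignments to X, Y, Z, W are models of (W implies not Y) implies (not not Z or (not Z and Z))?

10

Initial set: {((W implies not Y) implies (not not Z or (not Z and Z)))}.
((W implies not Y) implies (not not Z or (not Z and Z))): β-rule — branch into not (W implies not Y)  //  (not not Z or (not Z and Z)).
  branch 1 (add not (W implies not Y)):
    not (W implies not Y): α-rule — add W, not not Y.
    ○ open, literals {W=1, Y=1}.
  branch 2 (add (not not Z or (not Z and Z))):
    (not not Z or (not Z and Z)): β-rule — branch into not not Z  //  (not Z and Z).
      branch 2.1 (add not not Z):
        not not Z: drop double negation, giving Z.
        ○ open, literals {Z=1}.
      branch 2.2 (add (not Z and Z)):
        (not Z and Z): α-rule — add not Z, Z.
        × closes — contains both Z and not Z.
1 branch closed, 2 open.
Each open branch fixes some atoms; the unmentioned ones are free. Counting distinct full assignments: branch {W=1, Y=1} (X, Z) contributes 4 new; branch {Z=1} (X, Y, W) contributes 6 new. Total: 10.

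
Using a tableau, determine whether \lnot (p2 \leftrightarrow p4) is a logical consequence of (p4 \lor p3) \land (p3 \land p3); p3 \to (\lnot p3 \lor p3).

Initial set: {((p4 \lor p3) \land (p3 \land p3)); (p3 \to (\lnot p3 \lor p3)); \lnot \lnot (p2 \leftrightarrow p4)}.
((p4 \lor p3) \land (p3 \land p3)): α-rule — add (p4 \lor p3), (p3 \land p3).
(p3 \land p3): α-rule — add p3, p3.
(p3 \to (\lnot p3 \lor p3)): β-rule — branch into \lnot p3  //  (\lnot p3 \lor p3).
  branch 1 (add \lnot p3):
    × closes — contains both p3 and \lnot p3.
  branch 2 (add (\lnot p3 \lor p3)):
    \lnot \lnot (p2 \leftrightarrow p4): β-rule — branch into p2, p4  //  \lnot p2, \lnot p4.
      branch 2.1 (add p2, p4):
        (p4 \lor p3): β-rule — branch into p4  //  p3.
          branch 2.1.1 (add p4):
            (\lnot p3 \lor p3): β-rule — branch into \lnot p3  //  p3.
              branch 2.1.1.1 (add \lnot p3):
                × closes — contains both p3 and \lnot p3.
              branch 2.1.1.2 (add p3):
                ○ open, literals {p2=T, p3=T, p4=T}.
          branch 2.1.2 (add p3):
            (\lnot p3 \lor p3): β-rule — branch into \lnot p3  //  p3.
              branch 2.1.2.1 (add \lnot p3):
                × closes — contains both p3 and \lnot p3.
              branch 2.1.2.2 (add p3):
                ○ open, literals {p2=T, p3=T, p4=T}.
      branch 2.2 (add \lnot p2, \lnot p4):
        (p4 \lor p3): β-rule — branch into p4  //  p3.
          branch 2.2.1 (add p4):
            × closes — contains both p4 and \lnot p4.
          branch 2.2.2 (add p3):
            (\lnot p3 \lor p3): β-rule — branch into \lnot p3  //  p3.
              branch 2.2.2.1 (add \lnot p3):
                × closes — contains both p3 and \lnot p3.
              branch 2.2.2.2 (add p3):
                ○ open, literals {p2=F, p3=T, p4=F}.
5 branches closed, 3 open.
An open branch gives a countermodel: p2=T, p3=T, p4=T (unmentioned atoms arbitrary); the premises hold there but the conclusion fails.

No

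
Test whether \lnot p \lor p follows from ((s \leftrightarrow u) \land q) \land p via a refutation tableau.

Yes

Initial set: {(((s \leftrightarrow u) \land q) \land p); \lnot (\lnot p \lor p)}.
(((s \leftrightarrow u) \land q) \land p): α-rule — add ((s \leftrightarrow u) \land q), p.
\lnot (\lnot p \lor p): α-rule — add \lnot \lnot p, \lnot p.
× closes — contains both p and \lnot p.
All 1 branch closes.
Every branch closed, so the premises entail the conclusion.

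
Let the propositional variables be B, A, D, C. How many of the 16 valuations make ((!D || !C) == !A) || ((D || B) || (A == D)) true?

Initial set: {(((!D || !C) == !A) || ((D || B) || (A == D)))}.
(((!D || !C) == !A) || ((D || B) || (A == D))): β-rule — branch into ((!D || !C) == !A)  //  ((D || B) || (A == D)).
  branch 1 (add ((!D || !C) == !A)):
    ((!D || !C) == !A): β-rule — branch into (!D || !C), !A  //  !(!D || !C), !!A.
      branch 1.1 (add (!D || !C), !A):
        (!D || !C): β-rule — branch into !D  //  !C.
          branch 1.1.1 (add !D):
            ○ open, literals {A=0, D=0}.
          branch 1.1.2 (add !C):
            ○ open, literals {A=0, C=0}.
      branch 1.2 (add !(!D || !C), !!A):
        !(!D || !C): α-rule — add !!D, !!C.
        ○ open, literals {A=1, C=1, D=1}.
  branch 2 (add ((D || B) || (A == D))):
    ((D || B) || (A == D)): β-rule — branch into (D || B)  //  (A == D).
      branch 2.1 (add (D || B)):
        (D || B): β-rule — branch into D  //  B.
          branch 2.1.1 (add D):
            ○ open, literals {D=1}.
          branch 2.1.2 (add B):
            ○ open, literals {B=1}.
      branch 2.2 (add (A == D)):
        (A == D): β-rule — branch into A, D  //  !A, !D.
          branch 2.2.1 (add A, D):
            ○ open, literals {A=1, D=1}.
          branch 2.2.2 (add !A, !D):
            ○ open, literals {A=0, D=0}.
0 branches closed, 7 open.
Each open branch fixes some atoms; the unmentioned ones are free. Counting distinct full assignments: branch {A=0, D=0} (B, C) contributes 4 new; branch {A=0, C=0} (B, D) contributes 2 new; branch {A=1, C=1, D=1} (B) contributes 2 new; branch {D=1} (B, A, C) contributes 4 new; branch {B=1} (A, D, C) contributes 2 new; branch {A=1, D=1} (B, C) contributes 0 new; branch {A=0, D=0} (B, C) contributes 0 new. Total: 14.

14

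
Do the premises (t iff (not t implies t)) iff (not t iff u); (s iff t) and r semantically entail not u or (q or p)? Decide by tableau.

Initial set: {((t iff (not t implies t)) iff (not t iff u)); ((s iff t) and r); not (not u or (q or p))}.
((s iff t) and r): α-rule — add (s iff t), r.
not (not u or (q or p)): α-rule — add not not u, not (q or p).
not (q or p): α-rule — add not q, not p.
((t iff (not t implies t)) iff (not t iff u)): β-rule — branch into (t iff (not t implies t)), (not t iff u)  //  not (t iff (not t implies t)), not (not t iff u).
  branch 1 (add (t iff (not t implies t)), (not t iff u)):
    (s iff t): β-rule — branch into s, t  //  not s, not t.
      branch 1.1 (add s, t):
        (t iff (not t implies t)): β-rule — branch into t, (not t implies t)  //  not t, not (not t implies t).
          branch 1.1.1 (add t, (not t implies t)):
            (not t iff u): β-rule — branch into not t, u  //  not not t, not u.
              branch 1.1.1.1 (add not t, u):
                × closes — contains both t and not t.
              branch 1.1.1.2 (add not not t, not u):
                × closes — contains both u and not u.
          branch 1.1.2 (add not t, not (not t implies t)):
            × closes — contains both t and not t.
      branch 1.2 (add not s, not t):
        (t iff (not t implies t)): β-rule — branch into t, (not t implies t)  //  not t, not (not t implies t).
          branch 1.2.1 (add t, (not t implies t)):
            × closes — contains both t and not t.
          branch 1.2.2 (add not t, not (not t implies t)):
            not (not t implies t): α-rule — add not t, not t.
            (not t iff u): β-rule — branch into not t, u  //  not not t, not u.
              branch 1.2.2.1 (add not t, u):
                ○ open, literals {p=F, q=F, r=T, s=F, t=F, u=T}.
              branch 1.2.2.2 (add not not t, not u):
                × closes — contains both t and not t.
  branch 2 (add not (t iff (not t implies t)), not (not t iff u)):
    (s iff t): β-rule — branch into s, t  //  not s, not t.
      branch 2.1 (add s, t):
        not (t iff (not t implies t)): β-rule — branch into t, not (not t implies t)  //  not t, (not t implies t).
          branch 2.1.1 (add t, not (not t implies t)):
            not (not t implies t): α-rule — add not t, not t.
            × closes — contains both t and not t.
          branch 2.1.2 (add not t, (not t implies t)):
            × closes — contains both t and not t.
      branch 2.2 (add not s, not t):
        not (t iff (not t implies t)): β-rule — branch into t, not (not t implies t)  //  not t, (not t implies t).
          branch 2.2.1 (add t, not (not t implies t)):
            × closes — contains both t and not t.
          branch 2.2.2 (add not t, (not t implies t)):
            not (not t iff u): β-rule — branch into not t, not u  //  not not t, u.
              branch 2.2.2.1 (add not t, not u):
                × closes — contains both u and not u.
              branch 2.2.2.2 (add not not t, u):
                × closes — contains both t and not t.
10 branches closed, 1 open.
An open branch gives a countermodel: p=F, q=F, r=T, s=F, t=F, u=T (unmentioned atoms arbitrary); the premises hold there but the conclusion fails.

No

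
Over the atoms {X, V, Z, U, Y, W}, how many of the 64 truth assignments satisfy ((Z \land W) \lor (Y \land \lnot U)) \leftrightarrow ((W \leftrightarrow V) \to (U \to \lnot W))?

28

Initial set: {(((Z \land W) \lor (Y \land \lnot U)) \leftrightarrow ((W \leftrightarrow V) \to (U \to \lnot W)))}.
(((Z \land W) \lor (Y \land \lnot U)) \leftrightarrow ((W \leftrightarrow V) \to (U \to \lnot W))): β-rule — branch into ((Z \land W) \lor (Y \land \lnot U)), ((W \leftrightarrow V) \to (U \to \lnot W))  //  \lnot ((Z \land W) \lor (Y \land \lnot U)), \lnot ((W \leftrightarrow V) \to (U \to \lnot W)).
  branch 1 (add ((Z \land W) \lor (Y \land \lnot U)), ((W \leftrightarrow V) \to (U \to \lnot W))):
    ((Z \land W) \lor (Y \land \lnot U)): β-rule — branch into (Z \land W)  //  (Y \land \lnot U).
      branch 1.1 (add (Z \land W)):
        (Z \land W): α-rule — add Z, W.
        ((W \leftrightarrow V) \to (U \to \lnot W)): β-rule — branch into \lnot (W \leftrightarrow V)  //  (U \to \lnot W).
          branch 1.1.1 (add \lnot (W \leftrightarrow V)):
            \lnot (W \leftrightarrow V): β-rule — branch into W, \lnot V  //  \lnot W, V.
              branch 1.1.1.1 (add W, \lnot V):
                ○ open, literals {V=0, W=1, Z=1}.
              branch 1.1.1.2 (add \lnot W, V):
                × closes — contains both W and \lnot W.
          branch 1.1.2 (add (U \to \lnot W)):
            (U \to \lnot W): β-rule — branch into \lnot U  //  \lnot W.
              branch 1.1.2.1 (add \lnot U):
                ○ open, literals {U=0, W=1, Z=1}.
              branch 1.1.2.2 (add \lnot W):
                × closes — contains both W and \lnot W.
      branch 1.2 (add (Y \land \lnot U)):
        (Y \land \lnot U): α-rule — add Y, \lnot U.
        ((W \leftrightarrow V) \to (U \to \lnot W)): β-rule — branch into \lnot (W \leftrightarrow V)  //  (U \to \lnot W).
          branch 1.2.1 (add \lnot (W \leftrightarrow V)):
            \lnot (W \leftrightarrow V): β-rule — branch into W, \lnot V  //  \lnot W, V.
              branch 1.2.1.1 (add W, \lnot V):
                ○ open, literals {U=0, V=0, W=1, Y=1}.
              branch 1.2.1.2 (add \lnot W, V):
                ○ open, literals {U=0, V=1, W=0, Y=1}.
          branch 1.2.2 (add (U \to \lnot W)):
            (U \to \lnot W): β-rule — branch into \lnot U  //  \lnot W.
              branch 1.2.2.1 (add \lnot U):
                ○ open, literals {U=0, Y=1}.
              branch 1.2.2.2 (add \lnot W):
                ○ open, literals {U=0, W=0, Y=1}.
  branch 2 (add \lnot ((Z \land W) \lor (Y \land \lnot U)), \lnot ((W \leftrightarrow V) \to (U \to \lnot W))):
    \lnot ((Z \land W) \lor (Y \land \lnot U)): α-rule — add \lnot (Z \land W), \lnot (Y \land \lnot U).
    \lnot ((W \leftrightarrow V) \to (U \to \lnot W)): α-rule — add (W \leftrightarrow V), \lnot (U \to \lnot W).
    \lnot (U \to \lnot W): α-rule — add U, \lnot \lnot W.
    \lnot (Z \land W): β-rule — branch into \lnot Z  //  \lnot W.
      branch 2.1 (add \lnot Z):
        \lnot (Y \land \lnot U): β-rule — branch into \lnot Y  //  \lnot \lnot U.
          branch 2.1.1 (add \lnot Y):
            (W \leftrightarrow V): β-rule — branch into W, V  //  \lnot W, \lnot V.
              branch 2.1.1.1 (add W, V):
                ○ open, literals {U=1, V=1, W=1, Y=0, Z=0}.
              branch 2.1.1.2 (add \lnot W, \lnot V):
                × closes — contains both W and \lnot W.
          branch 2.1.2 (add \lnot \lnot U):
            (W \leftrightarrow V): β-rule — branch into W, V  //  \lnot W, \lnot V.
              branch 2.1.2.1 (add W, V):
                ○ open, literals {U=1, V=1, W=1, Z=0}.
              branch 2.1.2.2 (add \lnot W, \lnot V):
                × closes — contains both W and \lnot W.
      branch 2.2 (add \lnot W):
        × closes — contains both W and \lnot W.
5 branches closed, 8 open.
Each open branch fixes some atoms; the unmentioned ones are free. Counting distinct full assignments: branch {V=0, W=1, Z=1} (X, U, Y) contributes 8 new; branch {U=0, W=1, Z=1} (X, V, Y) contributes 4 new; branch {U=0, V=0, W=1, Y=1} (X, Z) contributes 2 new; branch {U=0, V=1, W=0, Y=1} (X, Z) contributes 4 new; branch {U=0, Y=1} (X, V, Z, W) contributes 6 new; branch {U=0, W=0, Y=1} (X, V, Z) contributes 0 new; branch {U=1, V=1, W=1, Y=0, Z=0} (X) contributes 2 new; branch {U=1, V=1, W=1, Z=0} (X, Y) contributes 2 new. Total: 28.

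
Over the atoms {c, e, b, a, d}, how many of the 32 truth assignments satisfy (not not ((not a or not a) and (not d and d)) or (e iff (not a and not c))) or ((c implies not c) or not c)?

24

Initial set: {T ((not not ((not a or not a) and (not d and d)) or (e iff (not a and not c))) or ((c implies not c) or not c))}.
T ((not not ((not a or not a) and (not d and d)) or (e iff (not a and not c))) or ((c implies not c) or not c)): β-rule — branch into T (not not ((not a or not a) and (not d and d)) or (e iff (not a and not c)))  //  T ((c implies not c) or not c).
  branch 1 (add T (not not ((not a or not a) and (not d and d)) or (e iff (not a and not c)))):
    T (not not ((not a or not a) and (not d and d)) or (e iff (not a and not c))): β-rule — branch into T not not ((not a or not a) and (not d and d))  //  T (e iff (not a and not c)).
      branch 1.1 (add T not not ((not a or not a) and (not d and d))):
        T not not ((not a or not a) and (not d and d)): drop double negation, giving T ((not a or not a) and (not d and d)).
        T ((not a or not a) and (not d and d)): α-rule — add T (not a or not a), T (not d and d).
        T (not d and d): α-rule — add T not d, T d.
        × closes — contains both d and not d.
      branch 1.2 (add T (e iff (not a and not c))):
        T (e iff (not a and not c)): β-rule — branch into T e, T (not a and not c)  //  F e, F (not a and not c).
          branch 1.2.1 (add T e, T (not a and not c)):
            T (not a and not c): α-rule — add T not a, T not c.
            ○ open, literals {a=0, c=0, e=1}.
          branch 1.2.2 (add F e, F (not a and not c)):
            F (not a and not c): β-rule — branch into F not a  //  F not c.
              branch 1.2.2.1 (add F not a):
                ○ open, literals {a=1, e=0}.
              branch 1.2.2.2 (add F not c):
                ○ open, literals {c=1, e=0}.
  branch 2 (add T ((c implies not c) or not c)):
    T ((c implies not c) or not c): β-rule — branch into T (c implies not c)  //  T not c.
      branch 2.1 (add T (c implies not c)):
        T (c implies not c): β-rule — branch into F c  //  T not c.
          branch 2.1.1 (add F c):
            ○ open, literals {c=0}.
          branch 2.1.2 (add T not c):
            ○ open, literals {c=0}.
      branch 2.2 (add T not c):
        ○ open, literals {c=0}.
1 branch closed, 6 open.
Each open branch fixes some atoms; the unmentioned ones are free. Counting distinct full assignments: branch {a=0, c=0, e=1} (b, d) contributes 4 new; branch {a=1, e=0} (c, b, d) contributes 8 new; branch {c=1, e=0} (b, a, d) contributes 4 new; branch {c=0} (e, b, a, d) contributes 8 new; branch {c=0} (e, b, a, d) contributes 0 new; branch {c=0} (e, b, a, d) contributes 0 new. Total: 24.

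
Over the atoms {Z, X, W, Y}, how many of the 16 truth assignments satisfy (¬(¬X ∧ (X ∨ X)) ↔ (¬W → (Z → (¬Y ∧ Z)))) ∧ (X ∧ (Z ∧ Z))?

3

Initial set: {((¬(¬X ∧ (X ∨ X)) ↔ (¬W → (Z → (¬Y ∧ Z)))) ∧ (X ∧ (Z ∧ Z)))}.
((¬(¬X ∧ (X ∨ X)) ↔ (¬W → (Z → (¬Y ∧ Z)))) ∧ (X ∧ (Z ∧ Z))): α-rule — add (¬(¬X ∧ (X ∨ X)) ↔ (¬W → (Z → (¬Y ∧ Z)))), (X ∧ (Z ∧ Z)).
(X ∧ (Z ∧ Z)): α-rule — add X, (Z ∧ Z).
(Z ∧ Z): α-rule — add Z, Z.
(¬(¬X ∧ (X ∨ X)) ↔ (¬W → (Z → (¬Y ∧ Z)))): β-rule — branch into ¬(¬X ∧ (X ∨ X)), (¬W → (Z → (¬Y ∧ Z)))  //  ¬¬(¬X ∧ (X ∨ X)), ¬(¬W → (Z → (¬Y ∧ Z))).
  branch 1 (add ¬(¬X ∧ (X ∨ X)), (¬W → (Z → (¬Y ∧ Z)))):
    ¬(¬X ∧ (X ∨ X)): β-rule — branch into ¬¬X  //  ¬(X ∨ X).
      branch 1.1 (add ¬¬X):
        (¬W → (Z → (¬Y ∧ Z))): β-rule — branch into ¬¬W  //  (Z → (¬Y ∧ Z)).
          branch 1.1.1 (add ¬¬W):
            ○ open, literals {W=T, X=T, Z=T}.
          branch 1.1.2 (add (Z → (¬Y ∧ Z))):
            (Z → (¬Y ∧ Z)): β-rule — branch into ¬Z  //  (¬Y ∧ Z).
              branch 1.1.2.1 (add ¬Z):
                × closes — contains both Z and ¬Z.
              branch 1.1.2.2 (add (¬Y ∧ Z)):
                (¬Y ∧ Z): α-rule — add ¬Y, Z.
                ○ open, literals {X=T, Y=F, Z=T}.
      branch 1.2 (add ¬(X ∨ X)):
        ¬(X ∨ X): α-rule — add ¬X, ¬X.
        × closes — contains both X and ¬X.
  branch 2 (add ¬¬(¬X ∧ (X ∨ X)), ¬(¬W → (Z → (¬Y ∧ Z)))):
    ¬¬(¬X ∧ (X ∨ X)): α-rule — add ¬X, (X ∨ X).
    × closes — contains both X and ¬X.
3 branches closed, 2 open.
Each open branch fixes some atoms; the unmentioned ones are free. Counting distinct full assignments: branch {W=T, X=T, Z=T} (Y) contributes 2 new; branch {X=T, Y=F, Z=T} (W) contributes 1 new. Total: 3.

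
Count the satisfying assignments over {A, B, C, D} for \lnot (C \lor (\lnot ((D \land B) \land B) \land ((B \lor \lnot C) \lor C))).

2

Initial set: {T \lnot (C \lor (\lnot ((D \land B) \land B) \land ((B \lor \lnot C) \lor C)))}.
T \lnot (C \lor (\lnot ((D \land B) \land B) \land ((B \lor \lnot C) \lor C))): α-rule — add F C, F (\lnot ((D \land B) \land B) \land ((B \lor \lnot C) \lor C)).
F (\lnot ((D \land B) \land B) \land ((B \lor \lnot C) \lor C)): β-rule — branch into F \lnot ((D \land B) \land B)  //  F ((B \lor \lnot C) \lor C).
  branch 1 (add F \lnot ((D \land B) \land B)):
    F \lnot ((D \land B) \land B): α-rule — add T (D \land B), T B.
    T (D \land B): α-rule — add T D, T B.
    ○ open, literals {B=true, C=false, D=true}.
  branch 2 (add F ((B \lor \lnot C) \lor C)):
    F ((B \lor \lnot C) \lor C): α-rule — add F (B \lor \lnot C), F C.
    F (B \lor \lnot C): α-rule — add F B, F \lnot C.
    × closes — contains both C and \lnot C.
1 branch closed, 1 open.
Each open branch fixes some atoms; the unmentioned ones are free. Counting distinct full assignments: branch {B=true, C=false, D=true} (A) contributes 2 new. Total: 2.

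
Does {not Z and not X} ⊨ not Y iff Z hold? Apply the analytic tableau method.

Initial set: {(not Z and not X); not (not Y iff Z)}.
(not Z and not X): α-rule — add not Z, not X.
not (not Y iff Z): β-rule — branch into not Y, not Z  //  not not Y, Z.
  branch 1 (add not Y, not Z):
    ○ open, literals {X=false, Y=false, Z=false}.
  branch 2 (add not not Y, Z):
    × closes — contains both Z and not Z.
1 branch closed, 1 open.
An open branch gives a countermodel: X=false, Y=false, Z=false (unmentioned atoms arbitrary); the premises hold there but the conclusion fails.

No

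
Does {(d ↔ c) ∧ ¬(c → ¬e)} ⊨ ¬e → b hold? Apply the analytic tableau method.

Initial set: {((d ↔ c) ∧ ¬(c → ¬e)); ¬(¬e → b)}.
((d ↔ c) ∧ ¬(c → ¬e)): α-rule — add (d ↔ c), ¬(c → ¬e).
¬(¬e → b): α-rule — add ¬e, ¬b.
¬(c → ¬e): α-rule — add c, ¬¬e.
× closes — contains both e and ¬e.
All 1 branch closes.
Every branch closed, so the premises entail the conclusion.

Yes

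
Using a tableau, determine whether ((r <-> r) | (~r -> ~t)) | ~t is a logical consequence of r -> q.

Yes

Initial set: {T (r -> q); F (((r <-> r) | (~r -> ~t)) | ~t)}.
F (((r <-> r) | (~r -> ~t)) | ~t): α-rule — add F ((r <-> r) | (~r -> ~t)), F ~t.
F ((r <-> r) | (~r -> ~t)): α-rule — add F (r <-> r), F (~r -> ~t).
F (~r -> ~t): α-rule — add T ~r, F ~t.
T (r -> q): β-rule — branch into F r  //  T q.
  branch 1 (add F r):
    F (r <-> r): β-rule — branch into T r, F r  //  F r, T r.
      branch 1.1 (add T r, F r):
        × closes — contains both r and ~r.
      branch 1.2 (add F r, T r):
        × closes — contains both r and ~r.
  branch 2 (add T q):
    F (r <-> r): β-rule — branch into T r, F r  //  F r, T r.
      branch 2.1 (add T r, F r):
        × closes — contains both r and ~r.
      branch 2.2 (add F r, T r):
        × closes — contains both r and ~r.
All 4 branches close.
Every branch closed, so the premises entail the conclusion.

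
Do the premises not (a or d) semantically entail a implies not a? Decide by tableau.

Initial set: {not (a or d); not (a implies not a)}.
not (a or d): α-rule — add not a, not d.
not (a implies not a): α-rule — add a, not not a.
× closes — contains both a and not a.
All 1 branch closes.
Every branch closed, so the premises entail the conclusion.

Yes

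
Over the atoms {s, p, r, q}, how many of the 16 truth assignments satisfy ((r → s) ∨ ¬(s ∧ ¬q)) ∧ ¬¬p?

8

Initial set: {(((r → s) ∨ ¬(s ∧ ¬q)) ∧ ¬¬p)}.
(((r → s) ∨ ¬(s ∧ ¬q)) ∧ ¬¬p): α-rule — add ((r → s) ∨ ¬(s ∧ ¬q)), ¬¬p.
¬¬p: drop double negation, giving p.
((r → s) ∨ ¬(s ∧ ¬q)): β-rule — branch into (r → s)  //  ¬(s ∧ ¬q).
  branch 1 (add (r → s)):
    (r → s): β-rule — branch into ¬r  //  s.
      branch 1.1 (add ¬r):
        ○ open, literals {p=true, r=false}.
      branch 1.2 (add s):
        ○ open, literals {p=true, s=true}.
  branch 2 (add ¬(s ∧ ¬q)):
    ¬(s ∧ ¬q): β-rule — branch into ¬s  //  ¬¬q.
      branch 2.1 (add ¬s):
        ○ open, literals {p=true, s=false}.
      branch 2.2 (add ¬¬q):
        ○ open, literals {p=true, q=true}.
0 branches closed, 4 open.
Each open branch fixes some atoms; the unmentioned ones are free. Counting distinct full assignments: branch {p=true, r=false} (s, q) contributes 4 new; branch {p=true, s=true} (r, q) contributes 2 new; branch {p=true, s=false} (r, q) contributes 2 new; branch {p=true, q=true} (s, r) contributes 0 new. Total: 8.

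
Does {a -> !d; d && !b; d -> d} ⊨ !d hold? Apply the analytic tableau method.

Initial set: {(a -> !d); (d && !b); (d -> d); !!d}.
(d && !b): α-rule — add d, !b.
(a -> !d): β-rule — branch into !a  //  !d.
  branch 1 (add !a):
    (d -> d): β-rule — branch into !d  //  d.
      branch 1.1 (add !d):
        × closes — contains both d and !d.
      branch 1.2 (add d):
        ○ open, literals {a=F, b=F, d=T}.
  branch 2 (add !d):
    × closes — contains both d and !d.
2 branches closed, 1 open.
An open branch gives a countermodel: a=F, b=F, d=T (unmentioned atoms arbitrary); the premises hold there but the conclusion fails.

No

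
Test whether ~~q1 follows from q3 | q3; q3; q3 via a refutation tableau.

No

Initial set: {(q3 | q3); q3; q3; ~~~q1}.
~~~q1: drop double negation, giving ~q1.
(q3 | q3): β-rule — branch into q3  //  q3.
  branch 1 (add q3):
    ○ open, literals {q1=0, q3=1}.
  branch 2 (add q3):
    ○ open, literals {q1=0, q3=1}.
0 branches closed, 2 open.
An open branch gives a countermodel: q1=0, q3=1 (unmentioned atoms arbitrary); the premises hold there but the conclusion fails.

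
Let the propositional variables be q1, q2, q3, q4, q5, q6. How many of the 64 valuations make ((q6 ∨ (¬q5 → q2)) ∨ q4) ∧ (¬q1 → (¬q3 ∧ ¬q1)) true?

45

Initial set: {T (((q6 ∨ (¬q5 → q2)) ∨ q4) ∧ (¬q1 → (¬q3 ∧ ¬q1)))}.
T (((q6 ∨ (¬q5 → q2)) ∨ q4) ∧ (¬q1 → (¬q3 ∧ ¬q1))): α-rule — add T ((q6 ∨ (¬q5 → q2)) ∨ q4), T (¬q1 → (¬q3 ∧ ¬q1)).
T ((q6 ∨ (¬q5 → q2)) ∨ q4): β-rule — branch into T (q6 ∨ (¬q5 → q2))  //  T q4.
  branch 1 (add T (q6 ∨ (¬q5 → q2))):
    T (¬q1 → (¬q3 ∧ ¬q1)): β-rule — branch into F ¬q1  //  T (¬q3 ∧ ¬q1).
      branch 1.1 (add F ¬q1):
        T (q6 ∨ (¬q5 → q2)): β-rule — branch into T q6  //  T (¬q5 → q2).
          branch 1.1.1 (add T q6):
            ○ open, literals {q1=1, q6=1}.
          branch 1.1.2 (add T (¬q5 → q2)):
            T (¬q5 → q2): β-rule — branch into F ¬q5  //  T q2.
              branch 1.1.2.1 (add F ¬q5):
                ○ open, literals {q1=1, q5=1}.
              branch 1.1.2.2 (add T q2):
                ○ open, literals {q1=1, q2=1}.
      branch 1.2 (add T (¬q3 ∧ ¬q1)):
        T (¬q3 ∧ ¬q1): α-rule — add T ¬q3, T ¬q1.
        T (q6 ∨ (¬q5 → q2)): β-rule — branch into T q6  //  T (¬q5 → q2).
          branch 1.2.1 (add T q6):
            ○ open, literals {q1=0, q3=0, q6=1}.
          branch 1.2.2 (add T (¬q5 → q2)):
            T (¬q5 → q2): β-rule — branch into F ¬q5  //  T q2.
              branch 1.2.2.1 (add F ¬q5):
                ○ open, literals {q1=0, q3=0, q5=1}.
              branch 1.2.2.2 (add T q2):
                ○ open, literals {q1=0, q2=1, q3=0}.
  branch 2 (add T q4):
    T (¬q1 → (¬q3 ∧ ¬q1)): β-rule — branch into F ¬q1  //  T (¬q3 ∧ ¬q1).
      branch 2.1 (add F ¬q1):
        ○ open, literals {q1=1, q4=1}.
      branch 2.2 (add T (¬q3 ∧ ¬q1)):
        T (¬q3 ∧ ¬q1): α-rule — add T ¬q3, T ¬q1.
        ○ open, literals {q1=0, q3=0, q4=1}.
0 branches closed, 8 open.
Each open branch fixes some atoms; the unmentioned ones are free. Counting distinct full assignments: branch {q1=1, q6=1} (q2, q3, q4, q5) contributes 16 new; branch {q1=1, q5=1} (q2, q3, q4, q6) contributes 8 new; branch {q1=1, q2=1} (q3, q4, q5, q6) contributes 4 new; branch {q1=0, q3=0, q6=1} (q2, q4, q5) contributes 8 new; branch {q1=0, q3=0, q5=1} (q2, q4, q6) contributes 4 new; branch {q1=0, q2=1, q3=0} (q4, q5, q6) contributes 2 new; branch {q1=1, q4=1} (q2, q3, q5, q6) contributes 2 new; branch {q1=0, q3=0, q4=1} (q2, q5, q6) contributes 1 new. Total: 45.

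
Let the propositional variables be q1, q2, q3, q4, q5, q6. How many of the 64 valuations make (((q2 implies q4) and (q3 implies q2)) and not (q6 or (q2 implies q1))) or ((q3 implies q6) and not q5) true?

27

Initial set: {((((q2 implies q4) and (q3 implies q2)) and not (q6 or (q2 implies q1))) or ((q3 implies q6) and not q5))}.
((((q2 implies q4) and (q3 implies q2)) and not (q6 or (q2 implies q1))) or ((q3 implies q6) and not q5)): β-rule — branch into (((q2 implies q4) and (q3 implies q2)) and not (q6 or (q2 implies q1)))  //  ((q3 implies q6) and not q5).
  branch 1 (add (((q2 implies q4) and (q3 implies q2)) and not (q6 or (q2 implies q1)))):
    (((q2 implies q4) and (q3 implies q2)) and not (q6 or (q2 implies q1))): α-rule — add ((q2 implies q4) and (q3 implies q2)), not (q6 or (q2 implies q1)).
    ((q2 implies q4) and (q3 implies q2)): α-rule — add (q2 implies q4), (q3 implies q2).
    not (q6 or (q2 implies q1)): α-rule — add not q6, not (q2 implies q1).
    not (q2 implies q1): α-rule — add q2, not q1.
    (q2 implies q4): β-rule — branch into not q2  //  q4.
      branch 1.1 (add not q2):
        × closes — contains both q2 and not q2.
      branch 1.2 (add q4):
        (q3 implies q2): β-rule — branch into not q3  //  q2.
          branch 1.2.1 (add not q3):
            ○ open, literals {q1=false, q2=true, q3=false, q4=true, q6=false}.
          branch 1.2.2 (add q2):
            ○ open, literals {q1=false, q2=true, q4=true, q6=false}.
  branch 2 (add ((q3 implies q6) and not q5)):
    ((q3 implies q6) and not q5): α-rule — add (q3 implies q6), not q5.
    (q3 implies q6): β-rule — branch into not q3  //  q6.
      branch 2.1 (add not q3):
        ○ open, literals {q3=false, q5=false}.
      branch 2.2 (add q6):
        ○ open, literals {q5=false, q6=true}.
1 branch closed, 4 open.
Each open branch fixes some atoms; the unmentioned ones are free. Counting distinct full assignments: branch {q1=false, q2=true, q3=false, q4=true, q6=false} (q5) contributes 2 new; branch {q1=false, q2=true, q4=true, q6=false} (q3, q5) contributes 2 new; branch {q3=false, q5=false} (q1, q2, q4, q6) contributes 15 new; branch {q5=false, q6=true} (q1, q2, q3, q4) contributes 8 new. Total: 27.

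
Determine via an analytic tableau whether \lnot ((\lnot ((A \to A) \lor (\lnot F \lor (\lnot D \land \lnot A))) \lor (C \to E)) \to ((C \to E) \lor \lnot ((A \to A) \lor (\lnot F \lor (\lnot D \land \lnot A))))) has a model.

Initial set: {\lnot ((\lnot ((A \to A) \lor (\lnot F \lor (\lnot D \land \lnot A))) \lor (C \to E)) \to ((C \to E) \lor \lnot ((A \to A) \lor (\lnot F \lor (\lnot D \land \lnot A)))))}.
\lnot ((\lnot ((A \to A) \lor (\lnot F \lor (\lnot D \land \lnot A))) \lor (C \to E)) \to ((C \to E) \lor \lnot ((A \to A) \lor (\lnot F \lor (\lnot D \land \lnot A))))): α-rule — add (\lnot ((A \to A) \lor (\lnot F \lor (\lnot D \land \lnot A))) \lor (C \to E)), \lnot ((C \to E) \lor \lnot ((A \to A) \lor (\lnot F \lor (\lnot D \land \lnot A)))).
\lnot ((C \to E) \lor \lnot ((A \to A) \lor (\lnot F \lor (\lnot D \land \lnot A)))): α-rule — add \lnot (C \to E), \lnot \lnot ((A \to A) \lor (\lnot F \lor (\lnot D \land \lnot A))).
\lnot (C \to E): α-rule — add C, \lnot E.
(\lnot ((A \to A) \lor (\lnot F \lor (\lnot D \land \lnot A))) \lor (C \to E)): β-rule — branch into \lnot ((A \to A) \lor (\lnot F \lor (\lnot D \land \lnot A)))  //  (C \to E).
  branch 1 (add \lnot ((A \to A) \lor (\lnot F \lor (\lnot D \land \lnot A)))):
    \lnot ((A \to A) \lor (\lnot F \lor (\lnot D \land \lnot A))): α-rule — add \lnot (A \to A), \lnot (\lnot F \lor (\lnot D \land \lnot A)).
    \lnot (A \to A): α-rule — add A, \lnot A.
    × closes — contains both A and \lnot A.
  branch 2 (add (C \to E)):
    \lnot \lnot ((A \to A) \lor (\lnot F \lor (\lnot D \land \lnot A))): β-rule — branch into (A \to A)  //  (\lnot F \lor (\lnot D \land \lnot A)).
      branch 2.1 (add (A \to A)):
        (C \to E): β-rule — branch into \lnot C  //  E.
          branch 2.1.1 (add \lnot C):
            × closes — contains both C and \lnot C.
          branch 2.1.2 (add E):
            × closes — contains both E and \lnot E.
      branch 2.2 (add (\lnot F \lor (\lnot D \land \lnot A))):
        (C \to E): β-rule — branch into \lnot C  //  E.
          branch 2.2.1 (add \lnot C):
            × closes — contains both C and \lnot C.
          branch 2.2.2 (add E):
            × closes — contains both E and \lnot E.
All 5 branches close.
Every branch closed; the formula is unsatisfiable.

Unsatisfiable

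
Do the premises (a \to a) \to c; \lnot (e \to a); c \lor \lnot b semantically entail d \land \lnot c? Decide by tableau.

No

Initial set: {T ((a \to a) \to c); T \lnot (e \to a); T (c \lor \lnot b); F (d \land \lnot c)}.
T \lnot (e \to a): α-rule — add T e, F a.
T ((a \to a) \to c): β-rule — branch into F (a \to a)  //  T c.
  branch 1 (add F (a \to a)):
    F (a \to a): α-rule — add T a, F a.
    × closes — contains both a and \lnot a.
  branch 2 (add T c):
    T (c \lor \lnot b): β-rule — branch into T c  //  T \lnot b.
      branch 2.1 (add T c):
        F (d \land \lnot c): β-rule — branch into F d  //  F \lnot c.
          branch 2.1.1 (add F d):
            ○ open, literals {a=0, c=1, d=0, e=1}.
          branch 2.1.2 (add F \lnot c):
            ○ open, literals {a=0, c=1, e=1}.
      branch 2.2 (add T \lnot b):
        F (d \land \lnot c): β-rule — branch into F d  //  F \lnot c.
          branch 2.2.1 (add F d):
            ○ open, literals {a=0, b=0, c=1, d=0, e=1}.
          branch 2.2.2 (add F \lnot c):
            ○ open, literals {a=0, b=0, c=1, e=1}.
1 branch closed, 4 open.
An open branch gives a countermodel: a=0, c=1, d=0, e=1 (unmentioned atoms arbitrary); the premises hold there but the conclusion fails.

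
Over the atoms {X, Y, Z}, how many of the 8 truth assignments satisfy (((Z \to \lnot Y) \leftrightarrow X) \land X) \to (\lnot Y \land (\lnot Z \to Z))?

6

Initial set: {T ((((Z \to \lnot Y) \leftrightarrow X) \land X) \to (\lnot Y \land (\lnot Z \to Z)))}.
T ((((Z \to \lnot Y) \leftrightarrow X) \land X) \to (\lnot Y \land (\lnot Z \to Z))): β-rule — branch into F (((Z \to \lnot Y) \leftrightarrow X) \land X)  //  T (\lnot Y \land (\lnot Z \to Z)).
  branch 1 (add F (((Z \to \lnot Y) \leftrightarrow X) \land X)):
    F (((Z \to \lnot Y) \leftrightarrow X) \land X): β-rule — branch into F ((Z \to \lnot Y) \leftrightarrow X)  //  F X.
      branch 1.1 (add F ((Z \to \lnot Y) \leftrightarrow X)):
        F ((Z \to \lnot Y) \leftrightarrow X): β-rule — branch into T (Z \to \lnot Y), F X  //  F (Z \to \lnot Y), T X.
          branch 1.1.1 (add T (Z \to \lnot Y), F X):
            T (Z \to \lnot Y): β-rule — branch into F Z  //  T \lnot Y.
              branch 1.1.1.1 (add F Z):
                ○ open, literals {X=false, Z=false}.
              branch 1.1.1.2 (add T \lnot Y):
                ○ open, literals {X=false, Y=false}.
          branch 1.1.2 (add F (Z \to \lnot Y), T X):
            F (Z \to \lnot Y): α-rule — add T Z, F \lnot Y.
            ○ open, literals {X=true, Y=true, Z=true}.
      branch 1.2 (add F X):
        ○ open, literals {X=false}.
  branch 2 (add T (\lnot Y \land (\lnot Z \to Z))):
    T (\lnot Y \land (\lnot Z \to Z)): α-rule — add T \lnot Y, T (\lnot Z \to Z).
    T (\lnot Z \to Z): β-rule — branch into F \lnot Z  //  T Z.
      branch 2.1 (add F \lnot Z):
        ○ open, literals {Y=false, Z=true}.
      branch 2.2 (add T Z):
        ○ open, literals {Y=false, Z=true}.
0 branches closed, 6 open.
Each open branch fixes some atoms; the unmentioned ones are free. Counting distinct full assignments: branch {X=false, Z=false} (Y) contributes 2 new; branch {X=false, Y=false} (Z) contributes 1 new; branch {X=true, Y=true, Z=true} (none free) contributes 1 new; branch {X=false} (Y, Z) contributes 1 new; branch {Y=false, Z=true} (X) contributes 1 new; branch {Y=false, Z=true} (X) contributes 0 new. Total: 6.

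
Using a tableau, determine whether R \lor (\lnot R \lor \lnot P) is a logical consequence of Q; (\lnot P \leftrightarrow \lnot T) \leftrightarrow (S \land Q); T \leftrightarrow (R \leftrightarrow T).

Yes

Initial set: {Q; ((\lnot P \leftrightarrow \lnot T) \leftrightarrow (S \land Q)); (T \leftrightarrow (R \leftrightarrow T)); \lnot (R \lor (\lnot R \lor \lnot P))}.
\lnot (R \lor (\lnot R \lor \lnot P)): α-rule — add \lnot R, \lnot (\lnot R \lor \lnot P).
\lnot (\lnot R \lor \lnot P): α-rule — add \lnot \lnot R, \lnot \lnot P.
× closes — contains both R and \lnot R.
All 1 branch closes.
Every branch closed, so the premises entail the conclusion.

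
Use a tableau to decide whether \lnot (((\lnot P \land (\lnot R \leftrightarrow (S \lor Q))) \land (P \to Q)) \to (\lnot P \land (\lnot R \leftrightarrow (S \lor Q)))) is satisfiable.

Initial set: {T \lnot (((\lnot P \land (\lnot R \leftrightarrow (S \lor Q))) \land (P \to Q)) \to (\lnot P \land (\lnot R \leftrightarrow (S \lor Q))))}.
T \lnot (((\lnot P \land (\lnot R \leftrightarrow (S \lor Q))) \land (P \to Q)) \to (\lnot P \land (\lnot R \leftrightarrow (S \lor Q)))): α-rule — add T ((\lnot P \land (\lnot R \leftrightarrow (S \lor Q))) \land (P \to Q)), F (\lnot P \land (\lnot R \leftrightarrow (S \lor Q))).
T ((\lnot P \land (\lnot R \leftrightarrow (S \lor Q))) \land (P \to Q)): α-rule — add T (\lnot P \land (\lnot R \leftrightarrow (S \lor Q))), T (P \to Q).
T (\lnot P \land (\lnot R \leftrightarrow (S \lor Q))): α-rule — add T \lnot P, T (\lnot R \leftrightarrow (S \lor Q)).
F (\lnot P \land (\lnot R \leftrightarrow (S \lor Q))): β-rule — branch into F \lnot P  //  F (\lnot R \leftrightarrow (S \lor Q)).
  branch 1 (add F \lnot P):
    × closes — contains both P and \lnot P.
  branch 2 (add F (\lnot R \leftrightarrow (S \lor Q))):
    T (P \to Q): β-rule — branch into F P  //  T Q.
      branch 2.1 (add F P):
        T (\lnot R \leftrightarrow (S \lor Q)): β-rule — branch into T \lnot R, T (S \lor Q)  //  F \lnot R, F (S \lor Q).
          branch 2.1.1 (add T \lnot R, T (S \lor Q)):
            F (\lnot R \leftrightarrow (S \lor Q)): β-rule — branch into T \lnot R, F (S \lor Q)  //  F \lnot R, T (S \lor Q).
              branch 2.1.1.1 (add T \lnot R, F (S \lor Q)):
                F (S \lor Q): α-rule — add F S, F Q.
                T (S \lor Q): β-rule — branch into T S  //  T Q.
                  branch 2.1.1.1.1 (add T S):
                    × closes — contains both S and \lnot S.
                  branch 2.1.1.1.2 (add T Q):
                    × closes — contains both Q and \lnot Q.
              branch 2.1.1.2 (add F \lnot R, T (S \lor Q)):
                × closes — contains both R and \lnot R.
          branch 2.1.2 (add F \lnot R, F (S \lor Q)):
            F (S \lor Q): α-rule — add F S, F Q.
            F (\lnot R \leftrightarrow (S \lor Q)): β-rule — branch into T \lnot R, F (S \lor Q)  //  F \lnot R, T (S \lor Q).
              branch 2.1.2.1 (add T \lnot R, F (S \lor Q)):
                × closes — contains both R and \lnot R.
              branch 2.1.2.2 (add F \lnot R, T (S \lor Q)):
                T (S \lor Q): β-rule — branch into T S  //  T Q.
                  branch 2.1.2.2.1 (add T S):
                    × closes — contains both S and \lnot S.
                  branch 2.1.2.2.2 (add T Q):
                    × closes — contains both Q and \lnot Q.
      branch 2.2 (add T Q):
        T (\lnot R \leftrightarrow (S \lor Q)): β-rule — branch into T \lnot R, T (S \lor Q)  //  F \lnot R, F (S \lor Q).
          branch 2.2.1 (add T \lnot R, T (S \lor Q)):
            F (\lnot R \leftrightarrow (S \lor Q)): β-rule — branch into T \lnot R, F (S \lor Q)  //  F \lnot R, T (S \lor Q).
              branch 2.2.1.1 (add T \lnot R, F (S \lor Q)):
                F (S \lor Q): α-rule — add F S, F Q.
                × closes — contains both Q and \lnot Q.
              branch 2.2.1.2 (add F \lnot R, T (S \lor Q)):
                × closes — contains both R and \lnot R.
          branch 2.2.2 (add F \lnot R, F (S \lor Q)):
            F (S \lor Q): α-rule — add F S, F Q.
            × closes — contains both Q and \lnot Q.
All 10 branches close.
Every branch closed; the formula is unsatisfiable.

Unsatisfiable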